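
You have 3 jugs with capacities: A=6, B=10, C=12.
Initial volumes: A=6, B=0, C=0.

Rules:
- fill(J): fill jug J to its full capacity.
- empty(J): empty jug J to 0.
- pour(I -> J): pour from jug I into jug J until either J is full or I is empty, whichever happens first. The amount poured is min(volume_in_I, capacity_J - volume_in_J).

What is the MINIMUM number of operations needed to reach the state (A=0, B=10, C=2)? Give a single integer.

BFS from (A=6, B=0, C=0). One shortest path:
  1. empty(A) -> (A=0 B=0 C=0)
  2. fill(C) -> (A=0 B=0 C=12)
  3. pour(C -> B) -> (A=0 B=10 C=2)
Reached target in 3 moves.

Answer: 3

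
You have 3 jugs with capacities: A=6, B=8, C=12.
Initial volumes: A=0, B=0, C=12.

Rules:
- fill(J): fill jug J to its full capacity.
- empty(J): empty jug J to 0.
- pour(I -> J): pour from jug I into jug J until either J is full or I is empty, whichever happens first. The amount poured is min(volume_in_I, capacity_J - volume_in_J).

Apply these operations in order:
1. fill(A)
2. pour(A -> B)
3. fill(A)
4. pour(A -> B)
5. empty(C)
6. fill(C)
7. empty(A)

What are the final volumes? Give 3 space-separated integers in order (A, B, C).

Step 1: fill(A) -> (A=6 B=0 C=12)
Step 2: pour(A -> B) -> (A=0 B=6 C=12)
Step 3: fill(A) -> (A=6 B=6 C=12)
Step 4: pour(A -> B) -> (A=4 B=8 C=12)
Step 5: empty(C) -> (A=4 B=8 C=0)
Step 6: fill(C) -> (A=4 B=8 C=12)
Step 7: empty(A) -> (A=0 B=8 C=12)

Answer: 0 8 12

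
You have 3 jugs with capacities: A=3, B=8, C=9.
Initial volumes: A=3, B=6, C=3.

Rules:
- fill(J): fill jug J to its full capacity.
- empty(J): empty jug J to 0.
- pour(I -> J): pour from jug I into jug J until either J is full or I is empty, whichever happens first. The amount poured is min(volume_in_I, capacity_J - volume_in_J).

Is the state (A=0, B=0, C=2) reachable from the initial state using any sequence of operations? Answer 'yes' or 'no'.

Answer: yes

Derivation:
BFS from (A=3, B=6, C=3):
  1. empty(A) -> (A=0 B=6 C=3)
  2. fill(B) -> (A=0 B=8 C=3)
  3. pour(B -> C) -> (A=0 B=2 C=9)
  4. empty(C) -> (A=0 B=2 C=0)
  5. pour(B -> C) -> (A=0 B=0 C=2)
Target reached → yes.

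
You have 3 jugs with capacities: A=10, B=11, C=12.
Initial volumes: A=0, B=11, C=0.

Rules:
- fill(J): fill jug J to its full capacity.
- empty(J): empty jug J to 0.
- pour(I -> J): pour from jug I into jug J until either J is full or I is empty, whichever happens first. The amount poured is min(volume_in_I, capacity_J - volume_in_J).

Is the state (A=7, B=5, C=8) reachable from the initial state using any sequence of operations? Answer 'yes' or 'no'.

BFS explored all 726 reachable states.
Reachable set includes: (0,0,0), (0,0,1), (0,0,2), (0,0,3), (0,0,4), (0,0,5), (0,0,6), (0,0,7), (0,0,8), (0,0,9), (0,0,10), (0,0,11) ...
Target (A=7, B=5, C=8) not in reachable set → no.

Answer: no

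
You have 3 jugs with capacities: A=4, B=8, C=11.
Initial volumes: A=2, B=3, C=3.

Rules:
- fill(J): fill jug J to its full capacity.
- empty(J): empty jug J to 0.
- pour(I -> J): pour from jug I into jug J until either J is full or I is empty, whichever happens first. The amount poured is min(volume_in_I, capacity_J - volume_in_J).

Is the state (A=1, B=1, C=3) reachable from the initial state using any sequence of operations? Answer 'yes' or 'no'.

BFS explored all 331 reachable states.
Reachable set includes: (0,0,0), (0,0,1), (0,0,2), (0,0,3), (0,0,4), (0,0,5), (0,0,6), (0,0,7), (0,0,8), (0,0,9), (0,0,10), (0,0,11) ...
Target (A=1, B=1, C=3) not in reachable set → no.

Answer: no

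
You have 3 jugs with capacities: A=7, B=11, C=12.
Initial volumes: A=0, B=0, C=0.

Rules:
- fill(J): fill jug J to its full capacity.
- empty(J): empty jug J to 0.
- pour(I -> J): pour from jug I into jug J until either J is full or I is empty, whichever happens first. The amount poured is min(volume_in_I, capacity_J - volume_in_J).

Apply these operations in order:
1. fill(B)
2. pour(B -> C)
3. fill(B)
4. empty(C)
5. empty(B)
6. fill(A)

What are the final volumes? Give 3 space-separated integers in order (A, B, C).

Answer: 7 0 0

Derivation:
Step 1: fill(B) -> (A=0 B=11 C=0)
Step 2: pour(B -> C) -> (A=0 B=0 C=11)
Step 3: fill(B) -> (A=0 B=11 C=11)
Step 4: empty(C) -> (A=0 B=11 C=0)
Step 5: empty(B) -> (A=0 B=0 C=0)
Step 6: fill(A) -> (A=7 B=0 C=0)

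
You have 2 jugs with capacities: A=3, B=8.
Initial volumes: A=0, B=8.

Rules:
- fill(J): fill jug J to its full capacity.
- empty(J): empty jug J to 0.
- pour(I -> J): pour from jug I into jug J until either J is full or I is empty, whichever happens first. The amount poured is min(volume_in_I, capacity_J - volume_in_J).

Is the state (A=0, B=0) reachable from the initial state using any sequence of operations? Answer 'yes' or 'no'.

BFS from (A=0, B=8):
  1. empty(B) -> (A=0 B=0)
Target reached → yes.

Answer: yes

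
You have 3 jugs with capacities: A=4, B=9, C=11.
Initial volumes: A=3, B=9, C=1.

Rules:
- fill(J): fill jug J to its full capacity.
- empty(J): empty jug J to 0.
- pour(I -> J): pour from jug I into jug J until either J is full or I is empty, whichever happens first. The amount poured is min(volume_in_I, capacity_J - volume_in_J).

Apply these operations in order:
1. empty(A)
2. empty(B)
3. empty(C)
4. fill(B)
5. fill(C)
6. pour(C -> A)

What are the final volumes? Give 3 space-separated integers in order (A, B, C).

Step 1: empty(A) -> (A=0 B=9 C=1)
Step 2: empty(B) -> (A=0 B=0 C=1)
Step 3: empty(C) -> (A=0 B=0 C=0)
Step 4: fill(B) -> (A=0 B=9 C=0)
Step 5: fill(C) -> (A=0 B=9 C=11)
Step 6: pour(C -> A) -> (A=4 B=9 C=7)

Answer: 4 9 7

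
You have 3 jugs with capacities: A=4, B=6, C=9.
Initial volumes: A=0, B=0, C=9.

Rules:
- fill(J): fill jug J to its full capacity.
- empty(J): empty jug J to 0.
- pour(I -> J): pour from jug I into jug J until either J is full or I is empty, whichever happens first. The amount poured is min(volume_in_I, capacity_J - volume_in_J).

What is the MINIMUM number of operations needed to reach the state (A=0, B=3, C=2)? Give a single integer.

BFS from (A=0, B=0, C=9). One shortest path:
  1. pour(C -> B) -> (A=0 B=6 C=3)
  2. pour(B -> A) -> (A=4 B=2 C=3)
  3. empty(A) -> (A=0 B=2 C=3)
  4. pour(B -> A) -> (A=2 B=0 C=3)
  5. pour(C -> B) -> (A=2 B=3 C=0)
  6. pour(A -> C) -> (A=0 B=3 C=2)
Reached target in 6 moves.

Answer: 6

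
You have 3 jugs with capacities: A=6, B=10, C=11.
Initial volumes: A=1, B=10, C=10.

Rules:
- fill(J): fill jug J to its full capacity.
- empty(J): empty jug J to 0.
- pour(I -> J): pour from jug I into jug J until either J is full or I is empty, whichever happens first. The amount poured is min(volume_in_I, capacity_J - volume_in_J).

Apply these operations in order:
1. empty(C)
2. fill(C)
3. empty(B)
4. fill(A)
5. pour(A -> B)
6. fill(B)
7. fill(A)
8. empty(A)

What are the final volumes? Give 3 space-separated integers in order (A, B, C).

Answer: 0 10 11

Derivation:
Step 1: empty(C) -> (A=1 B=10 C=0)
Step 2: fill(C) -> (A=1 B=10 C=11)
Step 3: empty(B) -> (A=1 B=0 C=11)
Step 4: fill(A) -> (A=6 B=0 C=11)
Step 5: pour(A -> B) -> (A=0 B=6 C=11)
Step 6: fill(B) -> (A=0 B=10 C=11)
Step 7: fill(A) -> (A=6 B=10 C=11)
Step 8: empty(A) -> (A=0 B=10 C=11)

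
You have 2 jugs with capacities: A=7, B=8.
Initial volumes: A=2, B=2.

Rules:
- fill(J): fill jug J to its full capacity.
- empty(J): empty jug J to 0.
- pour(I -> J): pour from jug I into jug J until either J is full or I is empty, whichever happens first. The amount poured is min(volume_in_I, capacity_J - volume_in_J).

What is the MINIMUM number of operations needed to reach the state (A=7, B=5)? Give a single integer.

BFS from (A=2, B=2). One shortest path:
  1. pour(B -> A) -> (A=4 B=0)
  2. fill(B) -> (A=4 B=8)
  3. pour(B -> A) -> (A=7 B=5)
Reached target in 3 moves.

Answer: 3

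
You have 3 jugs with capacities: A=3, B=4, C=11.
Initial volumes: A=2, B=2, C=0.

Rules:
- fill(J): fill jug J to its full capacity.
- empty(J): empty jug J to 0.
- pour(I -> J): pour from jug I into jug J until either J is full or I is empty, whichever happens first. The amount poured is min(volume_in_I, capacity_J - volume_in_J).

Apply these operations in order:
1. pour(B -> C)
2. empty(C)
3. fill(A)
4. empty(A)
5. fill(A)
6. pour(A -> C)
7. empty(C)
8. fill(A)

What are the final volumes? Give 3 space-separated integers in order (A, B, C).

Answer: 3 0 0

Derivation:
Step 1: pour(B -> C) -> (A=2 B=0 C=2)
Step 2: empty(C) -> (A=2 B=0 C=0)
Step 3: fill(A) -> (A=3 B=0 C=0)
Step 4: empty(A) -> (A=0 B=0 C=0)
Step 5: fill(A) -> (A=3 B=0 C=0)
Step 6: pour(A -> C) -> (A=0 B=0 C=3)
Step 7: empty(C) -> (A=0 B=0 C=0)
Step 8: fill(A) -> (A=3 B=0 C=0)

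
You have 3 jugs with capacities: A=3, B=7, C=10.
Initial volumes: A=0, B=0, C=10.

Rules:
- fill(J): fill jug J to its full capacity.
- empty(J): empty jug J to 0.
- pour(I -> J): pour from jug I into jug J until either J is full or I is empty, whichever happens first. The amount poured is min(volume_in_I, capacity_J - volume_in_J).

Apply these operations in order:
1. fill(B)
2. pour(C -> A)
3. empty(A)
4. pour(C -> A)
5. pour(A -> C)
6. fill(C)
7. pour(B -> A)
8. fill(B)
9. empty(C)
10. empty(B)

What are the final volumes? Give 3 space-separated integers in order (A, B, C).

Step 1: fill(B) -> (A=0 B=7 C=10)
Step 2: pour(C -> A) -> (A=3 B=7 C=7)
Step 3: empty(A) -> (A=0 B=7 C=7)
Step 4: pour(C -> A) -> (A=3 B=7 C=4)
Step 5: pour(A -> C) -> (A=0 B=7 C=7)
Step 6: fill(C) -> (A=0 B=7 C=10)
Step 7: pour(B -> A) -> (A=3 B=4 C=10)
Step 8: fill(B) -> (A=3 B=7 C=10)
Step 9: empty(C) -> (A=3 B=7 C=0)
Step 10: empty(B) -> (A=3 B=0 C=0)

Answer: 3 0 0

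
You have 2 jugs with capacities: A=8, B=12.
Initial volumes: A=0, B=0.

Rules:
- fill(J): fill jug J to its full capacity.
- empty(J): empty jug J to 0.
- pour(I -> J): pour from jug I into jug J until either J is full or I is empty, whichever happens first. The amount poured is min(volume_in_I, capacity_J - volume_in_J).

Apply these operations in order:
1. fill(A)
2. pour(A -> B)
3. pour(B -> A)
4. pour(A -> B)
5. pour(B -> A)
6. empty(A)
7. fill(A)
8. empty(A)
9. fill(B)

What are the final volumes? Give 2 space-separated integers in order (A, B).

Answer: 0 12

Derivation:
Step 1: fill(A) -> (A=8 B=0)
Step 2: pour(A -> B) -> (A=0 B=8)
Step 3: pour(B -> A) -> (A=8 B=0)
Step 4: pour(A -> B) -> (A=0 B=8)
Step 5: pour(B -> A) -> (A=8 B=0)
Step 6: empty(A) -> (A=0 B=0)
Step 7: fill(A) -> (A=8 B=0)
Step 8: empty(A) -> (A=0 B=0)
Step 9: fill(B) -> (A=0 B=12)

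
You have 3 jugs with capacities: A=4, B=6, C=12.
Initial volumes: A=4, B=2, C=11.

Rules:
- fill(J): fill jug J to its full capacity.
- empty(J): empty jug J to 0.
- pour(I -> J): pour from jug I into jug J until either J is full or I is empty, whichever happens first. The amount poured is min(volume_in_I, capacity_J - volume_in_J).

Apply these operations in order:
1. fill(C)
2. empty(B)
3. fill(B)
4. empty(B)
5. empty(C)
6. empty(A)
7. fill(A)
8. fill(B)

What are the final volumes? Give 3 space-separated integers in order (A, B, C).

Answer: 4 6 0

Derivation:
Step 1: fill(C) -> (A=4 B=2 C=12)
Step 2: empty(B) -> (A=4 B=0 C=12)
Step 3: fill(B) -> (A=4 B=6 C=12)
Step 4: empty(B) -> (A=4 B=0 C=12)
Step 5: empty(C) -> (A=4 B=0 C=0)
Step 6: empty(A) -> (A=0 B=0 C=0)
Step 7: fill(A) -> (A=4 B=0 C=0)
Step 8: fill(B) -> (A=4 B=6 C=0)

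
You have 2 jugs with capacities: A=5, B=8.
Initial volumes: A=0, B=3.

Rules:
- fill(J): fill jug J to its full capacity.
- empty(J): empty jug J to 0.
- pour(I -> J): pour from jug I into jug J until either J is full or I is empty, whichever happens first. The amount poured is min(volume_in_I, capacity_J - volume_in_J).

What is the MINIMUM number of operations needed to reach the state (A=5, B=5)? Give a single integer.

Answer: 4

Derivation:
BFS from (A=0, B=3). One shortest path:
  1. fill(A) -> (A=5 B=3)
  2. empty(B) -> (A=5 B=0)
  3. pour(A -> B) -> (A=0 B=5)
  4. fill(A) -> (A=5 B=5)
Reached target in 4 moves.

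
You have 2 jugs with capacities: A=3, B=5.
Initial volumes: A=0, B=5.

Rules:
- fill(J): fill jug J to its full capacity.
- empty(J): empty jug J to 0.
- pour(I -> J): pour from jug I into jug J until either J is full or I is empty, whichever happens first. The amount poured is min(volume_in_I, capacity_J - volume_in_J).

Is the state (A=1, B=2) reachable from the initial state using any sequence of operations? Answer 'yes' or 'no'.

Answer: no

Derivation:
BFS explored all 16 reachable states.
Reachable set includes: (0,0), (0,1), (0,2), (0,3), (0,4), (0,5), (1,0), (1,5), (2,0), (2,5), (3,0), (3,1) ...
Target (A=1, B=2) not in reachable set → no.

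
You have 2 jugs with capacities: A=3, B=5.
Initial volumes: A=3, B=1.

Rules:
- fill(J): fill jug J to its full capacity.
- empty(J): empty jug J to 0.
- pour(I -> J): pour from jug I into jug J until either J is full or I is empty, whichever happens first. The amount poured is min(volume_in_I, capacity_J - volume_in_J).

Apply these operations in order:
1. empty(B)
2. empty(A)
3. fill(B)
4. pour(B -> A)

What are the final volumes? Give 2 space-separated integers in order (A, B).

Answer: 3 2

Derivation:
Step 1: empty(B) -> (A=3 B=0)
Step 2: empty(A) -> (A=0 B=0)
Step 3: fill(B) -> (A=0 B=5)
Step 4: pour(B -> A) -> (A=3 B=2)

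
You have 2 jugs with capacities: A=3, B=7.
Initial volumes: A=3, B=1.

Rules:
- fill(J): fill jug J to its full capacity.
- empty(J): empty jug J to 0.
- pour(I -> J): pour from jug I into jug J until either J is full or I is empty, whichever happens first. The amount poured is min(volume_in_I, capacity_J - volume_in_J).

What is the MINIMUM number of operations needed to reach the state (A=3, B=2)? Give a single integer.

BFS from (A=3, B=1). One shortest path:
  1. empty(A) -> (A=0 B=1)
  2. pour(B -> A) -> (A=1 B=0)
  3. fill(B) -> (A=1 B=7)
  4. pour(B -> A) -> (A=3 B=5)
  5. empty(A) -> (A=0 B=5)
  6. pour(B -> A) -> (A=3 B=2)
Reached target in 6 moves.

Answer: 6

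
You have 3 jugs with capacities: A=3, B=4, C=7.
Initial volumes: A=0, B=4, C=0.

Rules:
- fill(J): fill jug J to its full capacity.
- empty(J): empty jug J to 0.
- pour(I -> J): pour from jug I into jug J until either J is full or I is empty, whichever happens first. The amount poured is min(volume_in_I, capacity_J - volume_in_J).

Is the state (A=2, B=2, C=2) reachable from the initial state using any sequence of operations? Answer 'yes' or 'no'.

BFS explored all 124 reachable states.
Reachable set includes: (0,0,0), (0,0,1), (0,0,2), (0,0,3), (0,0,4), (0,0,5), (0,0,6), (0,0,7), (0,1,0), (0,1,1), (0,1,2), (0,1,3) ...
Target (A=2, B=2, C=2) not in reachable set → no.

Answer: no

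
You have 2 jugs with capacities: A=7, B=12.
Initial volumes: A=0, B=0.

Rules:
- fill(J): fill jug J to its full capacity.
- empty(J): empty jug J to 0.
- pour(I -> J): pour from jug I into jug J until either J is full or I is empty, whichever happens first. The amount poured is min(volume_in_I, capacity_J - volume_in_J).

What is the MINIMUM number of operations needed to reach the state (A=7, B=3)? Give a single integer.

Answer: 8

Derivation:
BFS from (A=0, B=0). One shortest path:
  1. fill(B) -> (A=0 B=12)
  2. pour(B -> A) -> (A=7 B=5)
  3. empty(A) -> (A=0 B=5)
  4. pour(B -> A) -> (A=5 B=0)
  5. fill(B) -> (A=5 B=12)
  6. pour(B -> A) -> (A=7 B=10)
  7. empty(A) -> (A=0 B=10)
  8. pour(B -> A) -> (A=7 B=3)
Reached target in 8 moves.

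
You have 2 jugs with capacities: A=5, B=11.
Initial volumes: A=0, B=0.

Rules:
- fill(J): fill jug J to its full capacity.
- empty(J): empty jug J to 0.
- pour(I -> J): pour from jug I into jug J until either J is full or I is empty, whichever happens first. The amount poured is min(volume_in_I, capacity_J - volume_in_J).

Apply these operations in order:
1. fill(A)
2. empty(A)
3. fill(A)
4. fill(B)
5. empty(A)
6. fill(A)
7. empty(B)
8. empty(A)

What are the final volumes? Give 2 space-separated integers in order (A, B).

Answer: 0 0

Derivation:
Step 1: fill(A) -> (A=5 B=0)
Step 2: empty(A) -> (A=0 B=0)
Step 3: fill(A) -> (A=5 B=0)
Step 4: fill(B) -> (A=5 B=11)
Step 5: empty(A) -> (A=0 B=11)
Step 6: fill(A) -> (A=5 B=11)
Step 7: empty(B) -> (A=5 B=0)
Step 8: empty(A) -> (A=0 B=0)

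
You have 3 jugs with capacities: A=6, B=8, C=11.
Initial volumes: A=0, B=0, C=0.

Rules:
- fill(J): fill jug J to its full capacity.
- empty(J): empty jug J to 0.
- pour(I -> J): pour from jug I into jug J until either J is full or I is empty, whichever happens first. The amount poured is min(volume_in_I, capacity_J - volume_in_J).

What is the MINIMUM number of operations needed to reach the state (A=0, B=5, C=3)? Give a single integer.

BFS from (A=0, B=0, C=0). One shortest path:
  1. fill(A) -> (A=6 B=0 C=0)
  2. fill(B) -> (A=6 B=8 C=0)
  3. pour(B -> C) -> (A=6 B=0 C=8)
  4. pour(A -> C) -> (A=3 B=0 C=11)
  5. pour(C -> B) -> (A=3 B=8 C=3)
  6. pour(B -> A) -> (A=6 B=5 C=3)
  7. empty(A) -> (A=0 B=5 C=3)
Reached target in 7 moves.

Answer: 7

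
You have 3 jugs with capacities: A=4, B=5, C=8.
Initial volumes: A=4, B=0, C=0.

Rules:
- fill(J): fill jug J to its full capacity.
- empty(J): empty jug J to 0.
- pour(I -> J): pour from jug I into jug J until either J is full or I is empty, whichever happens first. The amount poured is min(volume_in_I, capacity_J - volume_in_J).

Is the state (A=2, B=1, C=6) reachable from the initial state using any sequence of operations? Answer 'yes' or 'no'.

BFS explored all 186 reachable states.
Reachable set includes: (0,0,0), (0,0,1), (0,0,2), (0,0,3), (0,0,4), (0,0,5), (0,0,6), (0,0,7), (0,0,8), (0,1,0), (0,1,1), (0,1,2) ...
Target (A=2, B=1, C=6) not in reachable set → no.

Answer: no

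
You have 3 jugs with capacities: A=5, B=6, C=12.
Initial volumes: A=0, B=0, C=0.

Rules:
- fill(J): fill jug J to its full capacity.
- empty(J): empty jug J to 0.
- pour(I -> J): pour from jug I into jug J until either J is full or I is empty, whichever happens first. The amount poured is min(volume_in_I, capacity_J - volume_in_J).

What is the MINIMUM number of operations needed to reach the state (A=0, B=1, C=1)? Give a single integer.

BFS from (A=0, B=0, C=0). One shortest path:
  1. fill(C) -> (A=0 B=0 C=12)
  2. pour(C -> A) -> (A=5 B=0 C=7)
  3. empty(A) -> (A=0 B=0 C=7)
  4. pour(C -> B) -> (A=0 B=6 C=1)
  5. pour(B -> A) -> (A=5 B=1 C=1)
  6. empty(A) -> (A=0 B=1 C=1)
Reached target in 6 moves.

Answer: 6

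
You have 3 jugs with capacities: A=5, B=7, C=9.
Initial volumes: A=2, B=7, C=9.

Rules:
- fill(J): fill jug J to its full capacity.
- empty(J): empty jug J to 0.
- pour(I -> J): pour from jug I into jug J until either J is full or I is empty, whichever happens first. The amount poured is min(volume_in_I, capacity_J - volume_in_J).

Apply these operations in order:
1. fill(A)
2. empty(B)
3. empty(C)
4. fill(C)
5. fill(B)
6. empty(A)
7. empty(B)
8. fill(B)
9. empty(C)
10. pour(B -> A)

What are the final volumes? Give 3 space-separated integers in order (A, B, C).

Answer: 5 2 0

Derivation:
Step 1: fill(A) -> (A=5 B=7 C=9)
Step 2: empty(B) -> (A=5 B=0 C=9)
Step 3: empty(C) -> (A=5 B=0 C=0)
Step 4: fill(C) -> (A=5 B=0 C=9)
Step 5: fill(B) -> (A=5 B=7 C=9)
Step 6: empty(A) -> (A=0 B=7 C=9)
Step 7: empty(B) -> (A=0 B=0 C=9)
Step 8: fill(B) -> (A=0 B=7 C=9)
Step 9: empty(C) -> (A=0 B=7 C=0)
Step 10: pour(B -> A) -> (A=5 B=2 C=0)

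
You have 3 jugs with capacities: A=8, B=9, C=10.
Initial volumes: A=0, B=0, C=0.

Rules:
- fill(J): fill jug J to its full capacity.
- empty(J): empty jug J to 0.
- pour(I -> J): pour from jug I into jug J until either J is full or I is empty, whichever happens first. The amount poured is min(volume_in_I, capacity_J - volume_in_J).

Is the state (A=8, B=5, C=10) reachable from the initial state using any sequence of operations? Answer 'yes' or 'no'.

Answer: yes

Derivation:
BFS from (A=0, B=0, C=0):
  1. fill(A) -> (A=8 B=0 C=0)
  2. fill(B) -> (A=8 B=9 C=0)
  3. pour(A -> C) -> (A=0 B=9 C=8)
  4. fill(A) -> (A=8 B=9 C=8)
  5. pour(A -> C) -> (A=6 B=9 C=10)
  6. empty(C) -> (A=6 B=9 C=0)
  7. pour(A -> C) -> (A=0 B=9 C=6)
  8. fill(A) -> (A=8 B=9 C=6)
  9. pour(B -> C) -> (A=8 B=5 C=10)
Target reached → yes.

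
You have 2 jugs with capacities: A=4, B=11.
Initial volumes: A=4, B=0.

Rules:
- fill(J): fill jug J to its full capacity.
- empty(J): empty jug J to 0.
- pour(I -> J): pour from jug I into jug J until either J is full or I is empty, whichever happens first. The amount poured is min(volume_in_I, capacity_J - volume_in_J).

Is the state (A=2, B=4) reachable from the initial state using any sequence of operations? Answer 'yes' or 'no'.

BFS explored all 30 reachable states.
Reachable set includes: (0,0), (0,1), (0,2), (0,3), (0,4), (0,5), (0,6), (0,7), (0,8), (0,9), (0,10), (0,11) ...
Target (A=2, B=4) not in reachable set → no.

Answer: no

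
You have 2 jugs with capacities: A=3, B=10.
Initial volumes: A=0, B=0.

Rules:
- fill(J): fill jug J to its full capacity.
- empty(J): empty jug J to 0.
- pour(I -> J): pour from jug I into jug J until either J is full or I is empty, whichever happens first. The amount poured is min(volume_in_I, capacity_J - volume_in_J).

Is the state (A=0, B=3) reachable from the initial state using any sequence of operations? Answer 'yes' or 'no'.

BFS from (A=0, B=0):
  1. fill(A) -> (A=3 B=0)
  2. pour(A -> B) -> (A=0 B=3)
Target reached → yes.

Answer: yes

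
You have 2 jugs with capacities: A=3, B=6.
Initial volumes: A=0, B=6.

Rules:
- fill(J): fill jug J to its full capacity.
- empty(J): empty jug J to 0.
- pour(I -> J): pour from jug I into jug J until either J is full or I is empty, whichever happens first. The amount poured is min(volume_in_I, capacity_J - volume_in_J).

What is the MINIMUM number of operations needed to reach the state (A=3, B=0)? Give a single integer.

BFS from (A=0, B=6). One shortest path:
  1. fill(A) -> (A=3 B=6)
  2. empty(B) -> (A=3 B=0)
Reached target in 2 moves.

Answer: 2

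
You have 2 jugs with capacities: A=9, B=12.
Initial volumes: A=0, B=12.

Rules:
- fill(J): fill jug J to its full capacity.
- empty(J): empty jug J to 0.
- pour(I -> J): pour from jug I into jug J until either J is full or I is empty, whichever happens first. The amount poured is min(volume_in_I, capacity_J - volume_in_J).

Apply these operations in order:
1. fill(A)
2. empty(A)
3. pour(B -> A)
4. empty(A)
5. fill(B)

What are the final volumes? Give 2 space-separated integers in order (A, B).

Step 1: fill(A) -> (A=9 B=12)
Step 2: empty(A) -> (A=0 B=12)
Step 3: pour(B -> A) -> (A=9 B=3)
Step 4: empty(A) -> (A=0 B=3)
Step 5: fill(B) -> (A=0 B=12)

Answer: 0 12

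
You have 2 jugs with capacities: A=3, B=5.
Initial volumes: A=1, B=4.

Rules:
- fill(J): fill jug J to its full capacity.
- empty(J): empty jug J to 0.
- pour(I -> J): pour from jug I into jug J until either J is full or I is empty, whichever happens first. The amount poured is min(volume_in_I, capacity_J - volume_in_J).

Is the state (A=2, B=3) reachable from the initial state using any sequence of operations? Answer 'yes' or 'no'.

BFS explored all 17 reachable states.
Reachable set includes: (0,0), (0,1), (0,2), (0,3), (0,4), (0,5), (1,0), (1,4), (1,5), (2,0), (2,5), (3,0) ...
Target (A=2, B=3) not in reachable set → no.

Answer: no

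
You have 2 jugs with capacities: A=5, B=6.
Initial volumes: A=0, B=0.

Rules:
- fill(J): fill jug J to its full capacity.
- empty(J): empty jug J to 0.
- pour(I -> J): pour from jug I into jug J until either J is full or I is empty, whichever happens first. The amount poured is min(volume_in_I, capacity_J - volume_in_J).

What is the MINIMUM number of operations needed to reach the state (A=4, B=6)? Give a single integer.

BFS from (A=0, B=0). One shortest path:
  1. fill(A) -> (A=5 B=0)
  2. pour(A -> B) -> (A=0 B=5)
  3. fill(A) -> (A=5 B=5)
  4. pour(A -> B) -> (A=4 B=6)
Reached target in 4 moves.

Answer: 4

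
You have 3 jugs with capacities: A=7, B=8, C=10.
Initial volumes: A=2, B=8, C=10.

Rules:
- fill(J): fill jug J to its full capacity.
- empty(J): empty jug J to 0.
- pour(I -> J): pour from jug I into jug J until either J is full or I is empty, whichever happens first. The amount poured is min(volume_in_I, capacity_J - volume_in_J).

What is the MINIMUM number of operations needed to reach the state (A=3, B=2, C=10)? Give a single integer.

Answer: 6

Derivation:
BFS from (A=2, B=8, C=10). One shortest path:
  1. empty(B) -> (A=2 B=0 C=10)
  2. pour(A -> B) -> (A=0 B=2 C=10)
  3. pour(C -> A) -> (A=7 B=2 C=3)
  4. empty(A) -> (A=0 B=2 C=3)
  5. pour(C -> A) -> (A=3 B=2 C=0)
  6. fill(C) -> (A=3 B=2 C=10)
Reached target in 6 moves.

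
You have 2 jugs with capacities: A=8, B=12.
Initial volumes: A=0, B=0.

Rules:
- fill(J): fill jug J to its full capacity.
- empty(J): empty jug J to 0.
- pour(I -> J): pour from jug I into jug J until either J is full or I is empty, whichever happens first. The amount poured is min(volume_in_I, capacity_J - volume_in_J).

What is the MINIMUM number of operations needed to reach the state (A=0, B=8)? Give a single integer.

BFS from (A=0, B=0). One shortest path:
  1. fill(A) -> (A=8 B=0)
  2. pour(A -> B) -> (A=0 B=8)
Reached target in 2 moves.

Answer: 2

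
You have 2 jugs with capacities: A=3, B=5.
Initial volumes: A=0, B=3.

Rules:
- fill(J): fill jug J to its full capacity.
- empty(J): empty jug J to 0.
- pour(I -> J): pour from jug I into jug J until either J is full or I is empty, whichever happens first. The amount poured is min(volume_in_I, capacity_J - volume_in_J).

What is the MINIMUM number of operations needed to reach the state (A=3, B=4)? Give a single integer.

BFS from (A=0, B=3). One shortest path:
  1. fill(B) -> (A=0 B=5)
  2. pour(B -> A) -> (A=3 B=2)
  3. empty(A) -> (A=0 B=2)
  4. pour(B -> A) -> (A=2 B=0)
  5. fill(B) -> (A=2 B=5)
  6. pour(B -> A) -> (A=3 B=4)
Reached target in 6 moves.

Answer: 6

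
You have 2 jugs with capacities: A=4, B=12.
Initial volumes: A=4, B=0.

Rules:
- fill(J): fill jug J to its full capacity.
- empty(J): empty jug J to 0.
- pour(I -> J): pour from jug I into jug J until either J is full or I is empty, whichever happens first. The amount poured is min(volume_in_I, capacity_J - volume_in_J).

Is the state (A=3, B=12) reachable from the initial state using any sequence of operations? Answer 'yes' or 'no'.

BFS explored all 8 reachable states.
Reachable set includes: (0,0), (0,4), (0,8), (0,12), (4,0), (4,4), (4,8), (4,12)
Target (A=3, B=12) not in reachable set → no.

Answer: no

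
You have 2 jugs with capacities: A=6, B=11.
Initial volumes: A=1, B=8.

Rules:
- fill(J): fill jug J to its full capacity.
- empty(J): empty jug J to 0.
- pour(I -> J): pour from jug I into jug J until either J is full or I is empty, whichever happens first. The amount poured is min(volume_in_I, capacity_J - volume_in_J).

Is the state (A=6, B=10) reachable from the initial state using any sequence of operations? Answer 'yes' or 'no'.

Answer: yes

Derivation:
BFS from (A=1, B=8):
  1. empty(A) -> (A=0 B=8)
  2. fill(B) -> (A=0 B=11)
  3. pour(B -> A) -> (A=6 B=5)
  4. empty(A) -> (A=0 B=5)
  5. pour(B -> A) -> (A=5 B=0)
  6. fill(B) -> (A=5 B=11)
  7. pour(B -> A) -> (A=6 B=10)
Target reached → yes.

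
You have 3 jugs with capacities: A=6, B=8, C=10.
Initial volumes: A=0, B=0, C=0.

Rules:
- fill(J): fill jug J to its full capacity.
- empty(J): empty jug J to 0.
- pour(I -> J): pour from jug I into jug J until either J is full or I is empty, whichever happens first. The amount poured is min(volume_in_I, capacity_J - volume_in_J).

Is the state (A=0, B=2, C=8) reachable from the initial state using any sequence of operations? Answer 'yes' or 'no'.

Answer: yes

Derivation:
BFS from (A=0, B=0, C=0):
  1. fill(C) -> (A=0 B=0 C=10)
  2. pour(C -> B) -> (A=0 B=8 C=2)
  3. pour(B -> A) -> (A=6 B=2 C=2)
  4. pour(A -> C) -> (A=0 B=2 C=8)
Target reached → yes.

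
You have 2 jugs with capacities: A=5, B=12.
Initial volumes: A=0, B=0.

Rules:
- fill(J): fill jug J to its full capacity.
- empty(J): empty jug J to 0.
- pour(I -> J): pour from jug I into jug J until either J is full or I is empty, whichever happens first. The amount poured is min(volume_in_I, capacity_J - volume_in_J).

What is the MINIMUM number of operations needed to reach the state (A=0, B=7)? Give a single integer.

Answer: 3

Derivation:
BFS from (A=0, B=0). One shortest path:
  1. fill(B) -> (A=0 B=12)
  2. pour(B -> A) -> (A=5 B=7)
  3. empty(A) -> (A=0 B=7)
Reached target in 3 moves.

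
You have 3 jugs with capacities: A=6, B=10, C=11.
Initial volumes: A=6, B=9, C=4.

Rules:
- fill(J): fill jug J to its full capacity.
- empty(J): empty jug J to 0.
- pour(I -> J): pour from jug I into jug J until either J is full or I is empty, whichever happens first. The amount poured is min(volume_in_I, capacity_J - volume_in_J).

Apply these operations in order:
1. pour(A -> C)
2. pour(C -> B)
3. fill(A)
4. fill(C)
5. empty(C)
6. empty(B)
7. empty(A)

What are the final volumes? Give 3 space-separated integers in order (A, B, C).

Answer: 0 0 0

Derivation:
Step 1: pour(A -> C) -> (A=0 B=9 C=10)
Step 2: pour(C -> B) -> (A=0 B=10 C=9)
Step 3: fill(A) -> (A=6 B=10 C=9)
Step 4: fill(C) -> (A=6 B=10 C=11)
Step 5: empty(C) -> (A=6 B=10 C=0)
Step 6: empty(B) -> (A=6 B=0 C=0)
Step 7: empty(A) -> (A=0 B=0 C=0)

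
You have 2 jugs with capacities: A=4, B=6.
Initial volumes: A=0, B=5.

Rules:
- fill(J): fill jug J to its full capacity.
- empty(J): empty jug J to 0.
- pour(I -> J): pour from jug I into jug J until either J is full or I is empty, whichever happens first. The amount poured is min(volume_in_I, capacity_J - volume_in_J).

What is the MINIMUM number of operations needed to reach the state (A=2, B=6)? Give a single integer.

BFS from (A=0, B=5). One shortest path:
  1. fill(A) -> (A=4 B=5)
  2. empty(B) -> (A=4 B=0)
  3. pour(A -> B) -> (A=0 B=4)
  4. fill(A) -> (A=4 B=4)
  5. pour(A -> B) -> (A=2 B=6)
Reached target in 5 moves.

Answer: 5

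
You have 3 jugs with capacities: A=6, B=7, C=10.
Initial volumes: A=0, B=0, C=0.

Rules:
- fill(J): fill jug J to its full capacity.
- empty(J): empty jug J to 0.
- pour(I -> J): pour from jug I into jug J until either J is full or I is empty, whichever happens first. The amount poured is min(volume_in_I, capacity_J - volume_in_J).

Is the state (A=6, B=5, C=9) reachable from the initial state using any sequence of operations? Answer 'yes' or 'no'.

Answer: yes

Derivation:
BFS from (A=0, B=0, C=0):
  1. fill(C) -> (A=0 B=0 C=10)
  2. pour(C -> A) -> (A=6 B=0 C=4)
  3. pour(A -> B) -> (A=0 B=6 C=4)
  4. pour(C -> A) -> (A=4 B=6 C=0)
  5. fill(C) -> (A=4 B=6 C=10)
  6. pour(C -> B) -> (A=4 B=7 C=9)
  7. pour(B -> A) -> (A=6 B=5 C=9)
Target reached → yes.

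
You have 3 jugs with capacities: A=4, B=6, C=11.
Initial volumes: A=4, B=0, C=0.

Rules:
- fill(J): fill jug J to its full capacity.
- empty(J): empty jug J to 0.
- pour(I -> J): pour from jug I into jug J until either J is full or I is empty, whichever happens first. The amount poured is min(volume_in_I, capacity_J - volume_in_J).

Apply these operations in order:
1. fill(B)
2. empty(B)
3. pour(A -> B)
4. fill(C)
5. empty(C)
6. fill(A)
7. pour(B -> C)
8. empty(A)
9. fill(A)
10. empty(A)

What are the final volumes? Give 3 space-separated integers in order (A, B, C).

Step 1: fill(B) -> (A=4 B=6 C=0)
Step 2: empty(B) -> (A=4 B=0 C=0)
Step 3: pour(A -> B) -> (A=0 B=4 C=0)
Step 4: fill(C) -> (A=0 B=4 C=11)
Step 5: empty(C) -> (A=0 B=4 C=0)
Step 6: fill(A) -> (A=4 B=4 C=0)
Step 7: pour(B -> C) -> (A=4 B=0 C=4)
Step 8: empty(A) -> (A=0 B=0 C=4)
Step 9: fill(A) -> (A=4 B=0 C=4)
Step 10: empty(A) -> (A=0 B=0 C=4)

Answer: 0 0 4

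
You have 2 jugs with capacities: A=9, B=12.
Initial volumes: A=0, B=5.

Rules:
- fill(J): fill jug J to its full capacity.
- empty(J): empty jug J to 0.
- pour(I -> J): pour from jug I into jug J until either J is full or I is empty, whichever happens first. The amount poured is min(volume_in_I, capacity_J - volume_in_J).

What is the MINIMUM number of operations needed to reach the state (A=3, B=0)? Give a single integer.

Answer: 4

Derivation:
BFS from (A=0, B=5). One shortest path:
  1. fill(B) -> (A=0 B=12)
  2. pour(B -> A) -> (A=9 B=3)
  3. empty(A) -> (A=0 B=3)
  4. pour(B -> A) -> (A=3 B=0)
Reached target in 4 moves.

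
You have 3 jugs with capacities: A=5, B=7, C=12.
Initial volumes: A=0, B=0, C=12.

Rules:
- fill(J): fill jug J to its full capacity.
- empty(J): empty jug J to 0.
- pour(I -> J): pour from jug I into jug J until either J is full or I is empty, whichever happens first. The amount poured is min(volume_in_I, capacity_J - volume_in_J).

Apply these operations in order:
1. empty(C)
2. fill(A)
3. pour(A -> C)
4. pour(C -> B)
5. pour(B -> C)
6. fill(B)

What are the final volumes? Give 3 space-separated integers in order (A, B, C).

Step 1: empty(C) -> (A=0 B=0 C=0)
Step 2: fill(A) -> (A=5 B=0 C=0)
Step 3: pour(A -> C) -> (A=0 B=0 C=5)
Step 4: pour(C -> B) -> (A=0 B=5 C=0)
Step 5: pour(B -> C) -> (A=0 B=0 C=5)
Step 6: fill(B) -> (A=0 B=7 C=5)

Answer: 0 7 5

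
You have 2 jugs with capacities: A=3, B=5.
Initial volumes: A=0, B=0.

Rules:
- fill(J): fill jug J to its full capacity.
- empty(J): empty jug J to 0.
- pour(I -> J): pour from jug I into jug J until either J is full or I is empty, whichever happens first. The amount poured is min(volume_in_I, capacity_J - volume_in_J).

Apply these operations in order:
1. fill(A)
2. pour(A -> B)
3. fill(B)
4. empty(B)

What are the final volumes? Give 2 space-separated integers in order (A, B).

Step 1: fill(A) -> (A=3 B=0)
Step 2: pour(A -> B) -> (A=0 B=3)
Step 3: fill(B) -> (A=0 B=5)
Step 4: empty(B) -> (A=0 B=0)

Answer: 0 0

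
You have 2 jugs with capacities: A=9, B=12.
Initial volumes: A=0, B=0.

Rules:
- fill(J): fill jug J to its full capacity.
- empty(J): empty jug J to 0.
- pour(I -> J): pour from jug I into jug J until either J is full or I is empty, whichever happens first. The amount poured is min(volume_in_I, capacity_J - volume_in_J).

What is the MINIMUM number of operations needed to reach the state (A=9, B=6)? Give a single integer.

Answer: 6

Derivation:
BFS from (A=0, B=0). One shortest path:
  1. fill(B) -> (A=0 B=12)
  2. pour(B -> A) -> (A=9 B=3)
  3. empty(A) -> (A=0 B=3)
  4. pour(B -> A) -> (A=3 B=0)
  5. fill(B) -> (A=3 B=12)
  6. pour(B -> A) -> (A=9 B=6)
Reached target in 6 moves.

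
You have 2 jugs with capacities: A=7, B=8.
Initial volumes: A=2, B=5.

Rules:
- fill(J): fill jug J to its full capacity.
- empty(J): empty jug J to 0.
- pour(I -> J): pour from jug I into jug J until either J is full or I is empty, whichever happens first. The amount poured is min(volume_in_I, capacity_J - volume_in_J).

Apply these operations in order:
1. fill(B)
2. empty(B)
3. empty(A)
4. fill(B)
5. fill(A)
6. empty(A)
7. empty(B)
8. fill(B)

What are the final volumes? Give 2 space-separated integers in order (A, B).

Step 1: fill(B) -> (A=2 B=8)
Step 2: empty(B) -> (A=2 B=0)
Step 3: empty(A) -> (A=0 B=0)
Step 4: fill(B) -> (A=0 B=8)
Step 5: fill(A) -> (A=7 B=8)
Step 6: empty(A) -> (A=0 B=8)
Step 7: empty(B) -> (A=0 B=0)
Step 8: fill(B) -> (A=0 B=8)

Answer: 0 8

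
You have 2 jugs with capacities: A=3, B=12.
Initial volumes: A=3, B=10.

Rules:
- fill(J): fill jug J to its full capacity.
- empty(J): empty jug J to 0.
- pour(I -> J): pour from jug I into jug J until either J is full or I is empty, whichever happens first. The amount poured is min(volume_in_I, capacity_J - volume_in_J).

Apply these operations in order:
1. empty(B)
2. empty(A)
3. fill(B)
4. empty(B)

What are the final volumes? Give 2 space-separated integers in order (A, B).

Answer: 0 0

Derivation:
Step 1: empty(B) -> (A=3 B=0)
Step 2: empty(A) -> (A=0 B=0)
Step 3: fill(B) -> (A=0 B=12)
Step 4: empty(B) -> (A=0 B=0)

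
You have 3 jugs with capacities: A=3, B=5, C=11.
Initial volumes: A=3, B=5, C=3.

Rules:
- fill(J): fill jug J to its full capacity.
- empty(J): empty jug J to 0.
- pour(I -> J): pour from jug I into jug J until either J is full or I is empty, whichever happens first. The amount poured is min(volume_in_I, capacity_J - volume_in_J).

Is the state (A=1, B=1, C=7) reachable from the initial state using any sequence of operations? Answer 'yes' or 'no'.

BFS explored all 208 reachable states.
Reachable set includes: (0,0,0), (0,0,1), (0,0,2), (0,0,3), (0,0,4), (0,0,5), (0,0,6), (0,0,7), (0,0,8), (0,0,9), (0,0,10), (0,0,11) ...
Target (A=1, B=1, C=7) not in reachable set → no.

Answer: no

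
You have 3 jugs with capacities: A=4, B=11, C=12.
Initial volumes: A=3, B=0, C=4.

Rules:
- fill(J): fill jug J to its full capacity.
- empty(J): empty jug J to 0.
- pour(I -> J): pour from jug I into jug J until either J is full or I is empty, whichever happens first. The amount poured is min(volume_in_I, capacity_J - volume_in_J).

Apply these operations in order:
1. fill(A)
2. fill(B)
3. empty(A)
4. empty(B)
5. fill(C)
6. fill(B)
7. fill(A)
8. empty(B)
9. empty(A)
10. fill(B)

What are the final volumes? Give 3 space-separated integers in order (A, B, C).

Step 1: fill(A) -> (A=4 B=0 C=4)
Step 2: fill(B) -> (A=4 B=11 C=4)
Step 3: empty(A) -> (A=0 B=11 C=4)
Step 4: empty(B) -> (A=0 B=0 C=4)
Step 5: fill(C) -> (A=0 B=0 C=12)
Step 6: fill(B) -> (A=0 B=11 C=12)
Step 7: fill(A) -> (A=4 B=11 C=12)
Step 8: empty(B) -> (A=4 B=0 C=12)
Step 9: empty(A) -> (A=0 B=0 C=12)
Step 10: fill(B) -> (A=0 B=11 C=12)

Answer: 0 11 12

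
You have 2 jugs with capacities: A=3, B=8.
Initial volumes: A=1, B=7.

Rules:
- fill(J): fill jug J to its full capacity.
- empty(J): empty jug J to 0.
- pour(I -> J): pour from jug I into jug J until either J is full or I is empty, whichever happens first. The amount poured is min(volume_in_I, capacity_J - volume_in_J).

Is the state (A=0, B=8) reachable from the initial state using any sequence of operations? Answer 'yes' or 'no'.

BFS from (A=1, B=7):
  1. pour(A -> B) -> (A=0 B=8)
Target reached → yes.

Answer: yes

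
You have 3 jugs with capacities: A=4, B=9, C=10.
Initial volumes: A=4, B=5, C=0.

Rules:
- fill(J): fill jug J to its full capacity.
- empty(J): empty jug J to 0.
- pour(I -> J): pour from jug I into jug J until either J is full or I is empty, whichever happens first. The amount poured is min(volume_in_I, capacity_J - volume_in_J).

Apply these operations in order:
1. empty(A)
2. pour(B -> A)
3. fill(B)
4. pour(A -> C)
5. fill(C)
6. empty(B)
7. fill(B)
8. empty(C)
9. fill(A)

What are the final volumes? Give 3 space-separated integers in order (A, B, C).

Answer: 4 9 0

Derivation:
Step 1: empty(A) -> (A=0 B=5 C=0)
Step 2: pour(B -> A) -> (A=4 B=1 C=0)
Step 3: fill(B) -> (A=4 B=9 C=0)
Step 4: pour(A -> C) -> (A=0 B=9 C=4)
Step 5: fill(C) -> (A=0 B=9 C=10)
Step 6: empty(B) -> (A=0 B=0 C=10)
Step 7: fill(B) -> (A=0 B=9 C=10)
Step 8: empty(C) -> (A=0 B=9 C=0)
Step 9: fill(A) -> (A=4 B=9 C=0)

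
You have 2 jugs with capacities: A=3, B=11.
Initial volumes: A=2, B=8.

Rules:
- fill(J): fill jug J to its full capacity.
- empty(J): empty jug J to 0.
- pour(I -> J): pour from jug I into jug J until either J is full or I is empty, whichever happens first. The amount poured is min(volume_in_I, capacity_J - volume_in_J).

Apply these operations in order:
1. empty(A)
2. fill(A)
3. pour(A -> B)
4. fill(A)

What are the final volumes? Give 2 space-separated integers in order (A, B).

Answer: 3 11

Derivation:
Step 1: empty(A) -> (A=0 B=8)
Step 2: fill(A) -> (A=3 B=8)
Step 3: pour(A -> B) -> (A=0 B=11)
Step 4: fill(A) -> (A=3 B=11)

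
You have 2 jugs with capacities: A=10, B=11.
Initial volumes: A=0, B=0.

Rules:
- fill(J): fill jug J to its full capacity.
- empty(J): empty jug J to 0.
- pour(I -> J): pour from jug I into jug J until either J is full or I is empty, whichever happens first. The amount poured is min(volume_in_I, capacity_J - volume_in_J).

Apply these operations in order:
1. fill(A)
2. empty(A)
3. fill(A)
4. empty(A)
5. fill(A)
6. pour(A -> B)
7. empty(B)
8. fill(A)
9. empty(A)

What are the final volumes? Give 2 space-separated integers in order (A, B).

Answer: 0 0

Derivation:
Step 1: fill(A) -> (A=10 B=0)
Step 2: empty(A) -> (A=0 B=0)
Step 3: fill(A) -> (A=10 B=0)
Step 4: empty(A) -> (A=0 B=0)
Step 5: fill(A) -> (A=10 B=0)
Step 6: pour(A -> B) -> (A=0 B=10)
Step 7: empty(B) -> (A=0 B=0)
Step 8: fill(A) -> (A=10 B=0)
Step 9: empty(A) -> (A=0 B=0)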